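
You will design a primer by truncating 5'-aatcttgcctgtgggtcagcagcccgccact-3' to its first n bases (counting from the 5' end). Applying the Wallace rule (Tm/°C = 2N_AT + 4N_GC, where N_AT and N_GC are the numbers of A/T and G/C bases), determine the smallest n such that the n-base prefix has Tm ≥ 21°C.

n = 8

First 7 bases: AATCTTG → Tm = 18°C (< 21°C)
First 8 bases: AATCTTGC → Tm = 22°C (≥ 21°C)
Each additional base adds 2°C (A/T) or 4°C (G/C), so Tm is non-decreasing in n; n = 8 is the first length to reach 21°C.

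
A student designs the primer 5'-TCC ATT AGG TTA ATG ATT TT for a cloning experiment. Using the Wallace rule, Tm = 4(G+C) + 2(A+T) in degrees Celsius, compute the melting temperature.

50°C

Scanning the sequence gives G=3, A=5, T=10, C=2.
AT pairs contribute 15, GC pairs contribute 5.
Tm = 2×15 + 4×5 = 50°C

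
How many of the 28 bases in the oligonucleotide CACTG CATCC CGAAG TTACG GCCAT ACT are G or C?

Base counts: A=7, G=5, C=10, T=6
G+C = 5 + 10 = 15

15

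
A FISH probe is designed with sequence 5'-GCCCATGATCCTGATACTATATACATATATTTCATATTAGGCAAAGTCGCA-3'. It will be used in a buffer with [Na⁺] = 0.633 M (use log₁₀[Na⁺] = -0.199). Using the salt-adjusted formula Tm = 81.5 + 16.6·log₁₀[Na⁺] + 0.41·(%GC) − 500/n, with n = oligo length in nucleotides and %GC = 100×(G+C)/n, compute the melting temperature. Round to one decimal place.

82.9°C

Length n = 51. G=7, T=16, C=11, A=17
G+C = 18, so %GC = 18/51 × 100 = 35.294%
Salt term: 16.6 × (-0.199) = -3.303
GC term: 0.41 × 35.294 = 14.471; length term: −500/51 = −9.804
Tm = 81.5 + (-3.303) + 14.471 − 9.804 = 82.864 → 82.9°C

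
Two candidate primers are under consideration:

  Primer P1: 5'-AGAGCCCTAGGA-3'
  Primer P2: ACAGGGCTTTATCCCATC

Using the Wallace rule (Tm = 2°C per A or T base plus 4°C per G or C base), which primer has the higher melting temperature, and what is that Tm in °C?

Primer P1: A+T=5, G+C=7 → Tm = 2(5)+4(7) = 38°C
Primer P2: A+T=9, G+C=9 → Tm = 2(9)+4(9) = 54°C
38°C vs 54°C → primer P2 is higher.

Primer P2, 54°C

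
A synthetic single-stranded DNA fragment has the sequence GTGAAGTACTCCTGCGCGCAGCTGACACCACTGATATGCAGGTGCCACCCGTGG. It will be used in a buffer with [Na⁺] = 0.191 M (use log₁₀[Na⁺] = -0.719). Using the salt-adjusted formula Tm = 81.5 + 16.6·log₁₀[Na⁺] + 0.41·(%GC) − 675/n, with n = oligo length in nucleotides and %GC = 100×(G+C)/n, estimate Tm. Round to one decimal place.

82.1°C

Length n = 54. Counting bases: C=17, A=11, G=16, T=10
G+C = 33, so %GC = 33/54 × 100 = 61.111%
Salt term: 16.6 × (-0.719) = -11.935
GC term: 0.41 × 61.111 = 25.056; length term: −675/54 = −12.5
Tm = 81.5 + (-11.935) + 25.056 − 12.5 = 82.121 → 82.1°C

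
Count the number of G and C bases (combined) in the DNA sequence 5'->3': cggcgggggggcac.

13

A=1, T=0, G=9, C=4
Total G or C: 9 + 4 = 13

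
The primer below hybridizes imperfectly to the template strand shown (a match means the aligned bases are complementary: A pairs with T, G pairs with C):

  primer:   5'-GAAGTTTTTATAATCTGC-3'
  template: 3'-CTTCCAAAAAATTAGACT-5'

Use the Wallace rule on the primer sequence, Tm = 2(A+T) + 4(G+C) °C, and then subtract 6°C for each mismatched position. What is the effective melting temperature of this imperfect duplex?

Primer base counts: A=5, T=8, G=3, C=2 → A+T=13, G+C=5
Perfect-match Tm = 2(13) + 4(5) = 26 + 20 = 46°C
Mismatches (positions where the bases are not complementary): 3 (at positions 5, 10, 18)
Effective Tm = 46 − 3×6 = 46 − 18 = 28°C

28°C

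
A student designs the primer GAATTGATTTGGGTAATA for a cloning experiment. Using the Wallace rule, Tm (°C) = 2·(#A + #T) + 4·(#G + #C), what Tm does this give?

Counting bases: T=7, G=5, C=0, A=6
A+T = 13, G+C = 5
Tm = 4·5 + 2·13 = 20 + 26 = 46°C

46°C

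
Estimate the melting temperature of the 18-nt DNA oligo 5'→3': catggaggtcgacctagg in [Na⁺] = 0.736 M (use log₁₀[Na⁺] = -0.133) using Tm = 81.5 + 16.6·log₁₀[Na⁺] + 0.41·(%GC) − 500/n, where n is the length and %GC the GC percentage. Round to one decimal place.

Length n = 18. Counting bases: T=3, G=7, C=4, A=4
G+C = 11, so %GC = 11/18 × 100 = 61.111%
Salt term: 16.6 × (-0.133) = -2.208
GC term: 0.41 × 61.111 = 25.056; length term: −500/18 = −27.778
Tm = 81.5 + (-2.208) + 25.056 − 27.778 = 76.57 → 76.6°C

76.6°C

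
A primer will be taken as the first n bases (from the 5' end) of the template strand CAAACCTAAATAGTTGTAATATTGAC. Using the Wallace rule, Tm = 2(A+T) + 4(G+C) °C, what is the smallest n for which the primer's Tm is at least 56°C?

n = 23

First 22 bases: CAAACCTAAATAGTTGTAATAT → Tm = 54°C (< 56°C)
First 23 bases: CAAACCTAAATAGTTGTAATATT → Tm = 56°C (≥ 56°C)
Each additional base adds 2°C (A/T) or 4°C (G/C), so Tm is non-decreasing in n; n = 23 is the first length to reach 56°C.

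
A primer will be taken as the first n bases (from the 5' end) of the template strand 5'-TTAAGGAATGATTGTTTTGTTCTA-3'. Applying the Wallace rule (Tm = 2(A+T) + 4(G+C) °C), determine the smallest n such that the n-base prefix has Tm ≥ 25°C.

n = 10

First 9 bases: TTAAGGAAT → Tm = 22°C (< 25°C)
First 10 bases: TTAAGGAATG → Tm = 26°C (≥ 25°C)
Each additional base adds 2°C (A/T) or 4°C (G/C), so Tm is non-decreasing in n; n = 10 is the first length to reach 25°C.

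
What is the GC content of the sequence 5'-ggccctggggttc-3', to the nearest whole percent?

77%

C=4, A=0, T=3, G=6
G+C = 6 + 4 = 10 out of 13 bases
%GC = 10/13 × 100 = 76.92% ≈ 77%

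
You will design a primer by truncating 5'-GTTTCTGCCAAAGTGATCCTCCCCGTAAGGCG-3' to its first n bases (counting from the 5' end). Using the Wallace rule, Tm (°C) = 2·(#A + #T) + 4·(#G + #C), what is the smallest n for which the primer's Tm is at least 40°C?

n = 14

First 13 bases: GTTTCTGCCAAAG → Tm = 38°C (< 40°C)
First 14 bases: GTTTCTGCCAAAGT → Tm = 40°C (≥ 40°C)
Since every base adds ≥2°C, Tm only increases with n, so the threshold is first crossed at n = 14.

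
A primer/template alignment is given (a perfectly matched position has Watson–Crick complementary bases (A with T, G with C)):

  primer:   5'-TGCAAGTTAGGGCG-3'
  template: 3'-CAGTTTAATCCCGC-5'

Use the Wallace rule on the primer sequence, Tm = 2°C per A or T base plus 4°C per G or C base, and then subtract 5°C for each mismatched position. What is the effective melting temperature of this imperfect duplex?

Primer base counts: A=3, T=3, G=6, C=2 → A+T=6, G+C=8
Perfect-match Tm = 2(6) + 4(8) = 12 + 32 = 44°C
Mismatches (positions where the bases are not complementary): 3 (at positions 1, 2, 6)
Effective Tm = 44 − 3×5 = 44 − 15 = 29°C

29°C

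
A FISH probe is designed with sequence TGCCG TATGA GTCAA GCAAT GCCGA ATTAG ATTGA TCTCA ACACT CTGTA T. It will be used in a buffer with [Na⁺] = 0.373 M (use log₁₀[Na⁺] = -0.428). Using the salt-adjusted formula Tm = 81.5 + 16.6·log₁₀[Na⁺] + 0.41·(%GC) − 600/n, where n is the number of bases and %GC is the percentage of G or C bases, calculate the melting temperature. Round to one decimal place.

Length n = 51. Scanning the sequence gives T=15, C=11, A=15, G=10.
G+C = 21, so %GC = 21/51 × 100 = 41.176%
Salt term: 16.6 × (-0.428) = -7.105
GC term: 0.41 × 41.176 = 16.882; length term: −600/51 = −11.765
Tm = 81.5 + (-7.105) + 16.882 − 11.765 = 79.512 → 79.5°C

79.5°C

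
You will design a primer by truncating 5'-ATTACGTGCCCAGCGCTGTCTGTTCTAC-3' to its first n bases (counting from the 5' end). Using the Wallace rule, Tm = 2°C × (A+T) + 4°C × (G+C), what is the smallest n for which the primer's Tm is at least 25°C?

First 8 bases: ATTACGTG → Tm = 22°C (< 25°C)
First 9 bases: ATTACGTGC → Tm = 26°C (≥ 25°C)
Since every base adds ≥2°C, Tm only increases with n, so the threshold is first crossed at n = 9.

n = 9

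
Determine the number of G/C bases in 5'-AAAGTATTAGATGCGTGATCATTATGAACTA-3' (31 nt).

9

A=12, G=6, C=3, T=10
G+C = 6 + 3 = 9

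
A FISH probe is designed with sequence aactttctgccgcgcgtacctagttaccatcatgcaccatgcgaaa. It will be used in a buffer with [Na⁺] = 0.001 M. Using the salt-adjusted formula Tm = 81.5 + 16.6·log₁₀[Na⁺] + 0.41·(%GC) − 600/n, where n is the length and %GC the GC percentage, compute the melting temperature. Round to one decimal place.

39.2°C

Length n = 46. Counting bases: C=15, A=12, G=8, T=11
G+C = 23, so %GC = 23/46 × 100 = 50%
Salt term: 16.6 × (-3) = -49.8
GC term: 0.41 × 50 = 20.5; length term: −600/46 = −13.043
Tm = 81.5 + (-49.8) + 20.5 − 13.043 = 39.157 → 39.2°C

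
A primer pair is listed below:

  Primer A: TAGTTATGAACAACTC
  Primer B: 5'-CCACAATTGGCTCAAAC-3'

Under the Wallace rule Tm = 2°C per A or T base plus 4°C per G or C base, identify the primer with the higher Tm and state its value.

Primer A: A+T=11, G+C=5 → Tm = 2(11)+4(5) = 42°C
Primer B: A+T=9, G+C=8 → Tm = 2(9)+4(8) = 50°C
42°C vs 50°C → primer B is higher.

Primer B, 50°C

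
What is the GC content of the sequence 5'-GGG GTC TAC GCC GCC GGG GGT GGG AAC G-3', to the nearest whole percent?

79%

Base counts: C=7, T=3, A=3, G=15
G+C = 15 + 7 = 22 out of 28 bases
%GC = 22/28 × 100 = 78.57% ≈ 79%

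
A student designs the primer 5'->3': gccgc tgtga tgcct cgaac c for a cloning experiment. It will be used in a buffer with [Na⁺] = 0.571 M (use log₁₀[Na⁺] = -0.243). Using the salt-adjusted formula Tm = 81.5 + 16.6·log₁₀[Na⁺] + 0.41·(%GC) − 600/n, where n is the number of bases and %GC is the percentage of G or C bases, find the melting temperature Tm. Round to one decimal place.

76.2°C

Length n = 21. Scanning the sequence gives A=3, T=4, C=8, G=6.
G+C = 14, so %GC = 14/21 × 100 = 66.667%
Salt term: 16.6 × (-0.243) = -4.034
GC term: 0.41 × 66.667 = 27.333; length term: −600/21 = −28.571
Tm = 81.5 + (-4.034) + 27.333 − 28.571 = 76.228 → 76.2°C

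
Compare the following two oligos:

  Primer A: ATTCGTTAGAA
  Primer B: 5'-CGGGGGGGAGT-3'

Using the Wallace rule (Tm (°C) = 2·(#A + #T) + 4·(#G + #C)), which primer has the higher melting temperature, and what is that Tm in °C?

Primer A: A+T=8, G+C=3 → Tm = 2(8)+4(3) = 28°C
Primer B: A+T=2, G+C=9 → Tm = 2(2)+4(9) = 40°C
28°C vs 40°C → primer B is higher.

Primer B, 40°C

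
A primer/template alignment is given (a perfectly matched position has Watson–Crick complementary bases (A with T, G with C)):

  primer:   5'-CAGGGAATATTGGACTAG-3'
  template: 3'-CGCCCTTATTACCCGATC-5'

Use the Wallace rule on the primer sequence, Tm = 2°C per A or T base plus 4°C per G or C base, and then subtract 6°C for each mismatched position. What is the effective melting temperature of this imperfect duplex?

Primer base counts: A=6, T=4, G=6, C=2 → A+T=10, G+C=8
Perfect-match Tm = 2(10) + 4(8) = 20 + 32 = 52°C
Mismatches (positions where the bases are not complementary): 4 (at positions 1, 2, 10, 14)
Effective Tm = 52 − 4×6 = 52 − 24 = 28°C

28°C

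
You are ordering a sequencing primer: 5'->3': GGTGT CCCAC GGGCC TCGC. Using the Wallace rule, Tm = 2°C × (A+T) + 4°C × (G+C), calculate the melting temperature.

68°C

Counting bases: C=8, T=3, A=1, G=7
A+T = 4, G+C = 15
Tm = 2(4) + 4(15) = 8 + 60 = 68°C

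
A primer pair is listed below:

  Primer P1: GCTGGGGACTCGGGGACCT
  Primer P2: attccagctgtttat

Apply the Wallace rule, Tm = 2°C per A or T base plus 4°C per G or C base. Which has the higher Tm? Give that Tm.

Primer P1: A+T=5, G+C=14 → Tm = 2(5)+4(14) = 66°C
Primer P2: A+T=10, G+C=5 → Tm = 2(10)+4(5) = 40°C
66°C vs 40°C → primer P1 is higher.

Primer P1, 66°C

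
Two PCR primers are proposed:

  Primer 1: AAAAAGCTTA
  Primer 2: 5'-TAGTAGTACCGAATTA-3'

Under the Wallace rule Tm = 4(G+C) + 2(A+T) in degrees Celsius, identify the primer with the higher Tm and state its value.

Primer 2, 42°C

Primer 1: A+T=8, G+C=2 → Tm = 2(8)+4(2) = 24°C
Primer 2: A+T=11, G+C=5 → Tm = 2(11)+4(5) = 42°C
24°C vs 42°C → primer 2 is higher.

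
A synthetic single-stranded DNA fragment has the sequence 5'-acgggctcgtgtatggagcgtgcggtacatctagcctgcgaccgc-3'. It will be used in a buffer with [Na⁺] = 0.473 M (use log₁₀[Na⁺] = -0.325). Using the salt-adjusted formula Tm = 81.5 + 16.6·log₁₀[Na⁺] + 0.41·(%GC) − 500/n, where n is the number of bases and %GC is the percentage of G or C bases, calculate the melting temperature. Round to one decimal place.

Length n = 45. Counting bases: G=16, C=13, T=9, A=7
G+C = 29, so %GC = 29/45 × 100 = 64.444%
Salt term: 16.6 × (-0.325) = -5.395
GC term: 0.41 × 64.444 = 26.422; length term: −500/45 = −11.111
Tm = 81.5 + (-5.395) + 26.422 − 11.111 = 91.416 → 91.4°C

91.4°C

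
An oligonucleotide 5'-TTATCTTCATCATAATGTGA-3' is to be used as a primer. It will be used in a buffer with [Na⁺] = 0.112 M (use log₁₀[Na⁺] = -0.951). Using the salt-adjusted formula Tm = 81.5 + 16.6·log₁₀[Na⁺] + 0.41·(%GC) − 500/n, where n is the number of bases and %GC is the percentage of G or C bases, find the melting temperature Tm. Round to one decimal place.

Length n = 20. A=6, C=3, T=9, G=2
G+C = 5, so %GC = 5/20 × 100 = 25%
Salt term: 16.6 × (-0.951) = -15.787
GC term: 0.41 × 25 = 10.25; length term: −500/20 = −25
Tm = 81.5 + (-15.787) + 10.25 − 25 = 50.963 → 51.0°C

51.0°C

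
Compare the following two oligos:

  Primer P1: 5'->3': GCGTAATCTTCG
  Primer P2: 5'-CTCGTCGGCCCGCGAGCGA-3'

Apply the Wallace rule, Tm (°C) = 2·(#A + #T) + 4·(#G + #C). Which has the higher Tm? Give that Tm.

Primer P2, 68°C

Primer P1: A+T=6, G+C=6 → Tm = 2(6)+4(6) = 36°C
Primer P2: A+T=4, G+C=15 → Tm = 2(4)+4(15) = 68°C
36°C vs 68°C → primer P2 is higher.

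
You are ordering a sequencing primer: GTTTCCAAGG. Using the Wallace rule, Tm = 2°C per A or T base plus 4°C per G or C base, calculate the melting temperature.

Counting bases: C=2, G=3, A=2, T=3
A+T = 5, G+C = 5
Tm = 2×5 + 4×5 = 30°C

30°C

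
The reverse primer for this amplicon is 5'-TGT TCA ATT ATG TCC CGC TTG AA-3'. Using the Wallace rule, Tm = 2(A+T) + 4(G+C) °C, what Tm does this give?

64°C

Scanning the sequence gives T=9, A=5, G=4, C=5.
AT pairs contribute 14, GC pairs contribute 9.
Tm = 2(14) + 4(9) = 28 + 36 = 64°C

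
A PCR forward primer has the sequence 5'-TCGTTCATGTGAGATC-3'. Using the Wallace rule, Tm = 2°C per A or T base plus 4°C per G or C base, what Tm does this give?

46°C

Scanning the sequence gives G=4, T=6, C=3, A=3.
AT pairs contribute 9, GC pairs contribute 7.
Tm = 2×9 + 4×7 = 46°C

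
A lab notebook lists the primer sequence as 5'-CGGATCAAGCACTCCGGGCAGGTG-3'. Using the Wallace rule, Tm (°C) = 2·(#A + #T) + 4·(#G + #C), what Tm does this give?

80°C

C=7, T=3, G=9, A=5
A+T = 8, G+C = 16
Tm = 4·16 + 2·8 = 64 + 16 = 80°C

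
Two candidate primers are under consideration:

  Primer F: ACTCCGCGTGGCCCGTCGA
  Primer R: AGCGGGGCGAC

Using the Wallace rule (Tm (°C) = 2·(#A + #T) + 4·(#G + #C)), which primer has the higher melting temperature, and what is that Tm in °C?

Primer F, 66°C

Primer F: A+T=5, G+C=14 → Tm = 2(5)+4(14) = 66°C
Primer R: A+T=2, G+C=9 → Tm = 2(2)+4(9) = 40°C
66°C vs 40°C → primer F is higher.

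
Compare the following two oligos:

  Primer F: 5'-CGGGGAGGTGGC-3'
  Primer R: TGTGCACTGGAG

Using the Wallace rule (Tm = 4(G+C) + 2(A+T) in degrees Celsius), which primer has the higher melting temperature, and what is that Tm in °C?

Primer F, 44°C

Primer F: A+T=2, G+C=10 → Tm = 2(2)+4(10) = 44°C
Primer R: A+T=5, G+C=7 → Tm = 2(5)+4(7) = 38°C
44°C vs 38°C → primer F is higher.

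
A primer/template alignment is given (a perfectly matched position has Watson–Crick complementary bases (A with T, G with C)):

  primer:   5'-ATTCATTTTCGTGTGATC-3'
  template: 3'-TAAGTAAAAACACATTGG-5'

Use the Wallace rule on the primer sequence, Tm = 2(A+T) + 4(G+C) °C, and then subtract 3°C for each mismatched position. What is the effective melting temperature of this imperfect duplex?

Primer base counts: A=3, T=9, G=3, C=3 → A+T=12, G+C=6
Perfect-match Tm = 2(12) + 4(6) = 24 + 24 = 48°C
Mismatches (positions where the bases are not complementary): 3 (at positions 10, 15, 17)
Effective Tm = 48 − 3×3 = 48 − 9 = 39°C

39°C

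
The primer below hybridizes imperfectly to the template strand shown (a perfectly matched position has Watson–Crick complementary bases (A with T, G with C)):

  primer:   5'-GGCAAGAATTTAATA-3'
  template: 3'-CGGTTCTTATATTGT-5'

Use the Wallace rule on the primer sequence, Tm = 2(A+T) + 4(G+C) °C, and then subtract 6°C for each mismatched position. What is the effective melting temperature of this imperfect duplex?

20°C

Primer base counts: A=7, T=4, G=3, C=1 → A+T=11, G+C=4
Perfect-match Tm = 2(11) + 4(4) = 22 + 16 = 38°C
Mismatches (positions where the bases are not complementary): 3 (at positions 2, 10, 14)
Effective Tm = 38 − 3×6 = 38 − 18 = 20°C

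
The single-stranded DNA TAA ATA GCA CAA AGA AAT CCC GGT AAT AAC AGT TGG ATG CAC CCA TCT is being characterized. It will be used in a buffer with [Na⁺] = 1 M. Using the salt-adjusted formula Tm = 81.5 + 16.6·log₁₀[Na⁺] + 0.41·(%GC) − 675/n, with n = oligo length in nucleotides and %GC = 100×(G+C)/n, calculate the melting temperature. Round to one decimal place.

83.7°C

Length n = 48. Base counts: T=10, C=11, A=19, G=8
G+C = 19, so %GC = 19/48 × 100 = 39.583%
Salt term: 16.6 × (0) = 0
GC term: 0.41 × 39.583 = 16.229; length term: −675/48 = −14.062
Tm = 81.5 + (0) + 16.229 − 14.062 = 83.667 → 83.7°C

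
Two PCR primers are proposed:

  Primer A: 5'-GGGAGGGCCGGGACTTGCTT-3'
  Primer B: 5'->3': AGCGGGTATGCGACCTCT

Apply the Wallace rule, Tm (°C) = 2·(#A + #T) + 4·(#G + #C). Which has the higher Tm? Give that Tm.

Primer A, 68°C

Primer A: A+T=6, G+C=14 → Tm = 2(6)+4(14) = 68°C
Primer B: A+T=7, G+C=11 → Tm = 2(7)+4(11) = 58°C
68°C vs 58°C → primer A is higher.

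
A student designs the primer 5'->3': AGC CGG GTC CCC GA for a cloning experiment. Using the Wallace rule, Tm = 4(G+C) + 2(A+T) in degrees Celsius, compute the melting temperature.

Base counts: G=5, C=6, A=2, T=1
AT pairs contribute 3, GC pairs contribute 11.
Tm = 2(3) + 4(11) = 6 + 44 = 50°C

50°C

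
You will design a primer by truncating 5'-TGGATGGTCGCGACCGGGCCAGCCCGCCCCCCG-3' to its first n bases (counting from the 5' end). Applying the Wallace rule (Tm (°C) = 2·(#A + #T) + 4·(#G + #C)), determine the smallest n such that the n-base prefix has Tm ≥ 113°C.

First 31 bases: TGGATGGTCGCGACCGGGCCAGCCCGCCCCC → Tm = 112°C (< 113°C)
First 32 bases: TGGATGGTCGCGACCGGGCCAGCCCGCCCCCC → Tm = 116°C (≥ 113°C)
Since every base adds ≥2°C, Tm only increases with n, so the threshold is first crossed at n = 32.

n = 32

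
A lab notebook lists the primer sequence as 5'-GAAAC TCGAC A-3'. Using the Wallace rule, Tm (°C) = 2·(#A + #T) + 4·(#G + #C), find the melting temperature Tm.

32°C

Base counts: T=1, C=3, G=2, A=5
A+T = 6, G+C = 5
Tm = 2(6) + 4(5) = 12 + 20 = 32°C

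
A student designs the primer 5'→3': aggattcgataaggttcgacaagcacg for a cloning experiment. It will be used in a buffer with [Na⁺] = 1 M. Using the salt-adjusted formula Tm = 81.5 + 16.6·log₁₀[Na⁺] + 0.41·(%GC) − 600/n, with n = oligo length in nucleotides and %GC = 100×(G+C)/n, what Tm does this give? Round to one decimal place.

Length n = 27. Scanning the sequence gives A=9, G=8, T=5, C=5.
G+C = 13, so %GC = 13/27 × 100 = 48.148%
Salt term: 16.6 × (0) = 0
GC term: 0.41 × 48.148 = 19.741; length term: −600/27 = −22.222
Tm = 81.5 + (0) + 19.741 − 22.222 = 79.019 → 79.0°C

79.0°C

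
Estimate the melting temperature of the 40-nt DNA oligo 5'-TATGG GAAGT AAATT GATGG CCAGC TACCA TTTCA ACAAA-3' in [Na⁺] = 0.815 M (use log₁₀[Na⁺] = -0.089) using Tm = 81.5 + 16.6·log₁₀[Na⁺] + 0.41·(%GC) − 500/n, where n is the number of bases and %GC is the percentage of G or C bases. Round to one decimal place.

82.9°C

Length n = 40. Scanning the sequence gives G=8, T=10, C=7, A=15.
G+C = 15, so %GC = 15/40 × 100 = 37.5%
Salt term: 16.6 × (-0.089) = -1.477
GC term: 0.41 × 37.5 = 15.375; length term: −500/40 = −12.5
Tm = 81.5 + (-1.477) + 15.375 − 12.5 = 82.898 → 82.9°C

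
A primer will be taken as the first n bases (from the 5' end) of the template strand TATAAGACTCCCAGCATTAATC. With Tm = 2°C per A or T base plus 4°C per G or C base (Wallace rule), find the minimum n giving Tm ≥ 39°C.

First 13 bases: TATAAGACTCCCA → Tm = 36°C (< 39°C)
First 14 bases: TATAAGACTCCCAG → Tm = 40°C (≥ 39°C)
Each additional base adds 2°C (A/T) or 4°C (G/C), so Tm is non-decreasing in n; n = 14 is the first length to reach 39°C.

n = 14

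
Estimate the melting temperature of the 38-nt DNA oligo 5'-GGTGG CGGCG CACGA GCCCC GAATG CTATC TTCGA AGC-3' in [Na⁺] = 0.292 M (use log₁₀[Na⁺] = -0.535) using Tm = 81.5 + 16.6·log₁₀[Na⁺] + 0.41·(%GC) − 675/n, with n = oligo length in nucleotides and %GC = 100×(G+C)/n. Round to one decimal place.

Length n = 38. Scanning the sequence gives A=7, T=6, C=12, G=13.
G+C = 25, so %GC = 25/38 × 100 = 65.789%
Salt term: 16.6 × (-0.535) = -8.881
GC term: 0.41 × 65.789 = 26.973; length term: −675/38 = −17.763
Tm = 81.5 + (-8.881) + 26.973 − 17.763 = 81.829 → 81.8°C

81.8°C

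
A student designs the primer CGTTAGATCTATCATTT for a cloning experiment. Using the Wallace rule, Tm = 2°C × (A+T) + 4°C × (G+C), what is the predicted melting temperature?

44°C

T=8, C=3, G=2, A=4
So N_AT = 12 and N_GC = 5.
Tm = 2(12) + 4(5) = 24 + 20 = 44°C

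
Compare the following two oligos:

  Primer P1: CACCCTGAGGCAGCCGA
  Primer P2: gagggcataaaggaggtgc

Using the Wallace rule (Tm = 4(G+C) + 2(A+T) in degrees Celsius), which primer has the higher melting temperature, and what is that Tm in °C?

Primer P2, 60°C

Primer P1: A+T=5, G+C=12 → Tm = 2(5)+4(12) = 58°C
Primer P2: A+T=8, G+C=11 → Tm = 2(8)+4(11) = 60°C
58°C vs 60°C → primer P2 is higher.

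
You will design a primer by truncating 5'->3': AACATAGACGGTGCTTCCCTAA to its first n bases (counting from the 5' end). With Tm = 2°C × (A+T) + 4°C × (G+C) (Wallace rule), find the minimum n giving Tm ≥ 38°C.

n = 13

First 12 bases: AACATAGACGGT → Tm = 34°C (< 38°C)
First 13 bases: AACATAGACGGTG → Tm = 38°C (≥ 38°C)
Each additional base adds 2°C (A/T) or 4°C (G/C), so Tm is non-decreasing in n; n = 13 is the first length to reach 38°C.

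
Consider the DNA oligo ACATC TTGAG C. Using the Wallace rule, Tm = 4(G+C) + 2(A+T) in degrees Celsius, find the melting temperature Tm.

G=2, A=3, T=3, C=3
So N_AT = 6 and N_GC = 5.
Tm = 2(6) + 4(5) = 12 + 20 = 32°C

32°C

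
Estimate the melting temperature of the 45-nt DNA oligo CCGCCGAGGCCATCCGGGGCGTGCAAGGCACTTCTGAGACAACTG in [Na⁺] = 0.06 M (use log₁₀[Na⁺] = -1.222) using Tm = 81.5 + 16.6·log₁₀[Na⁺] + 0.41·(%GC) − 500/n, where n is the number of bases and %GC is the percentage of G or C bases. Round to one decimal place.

Length n = 45. Counting bases: T=6, C=15, A=9, G=15
G+C = 30, so %GC = 30/45 × 100 = 66.667%
Salt term: 16.6 × (-1.222) = -20.285
GC term: 0.41 × 66.667 = 27.333; length term: −500/45 = −11.111
Tm = 81.5 + (-20.285) + 27.333 − 11.111 = 77.437 → 77.4°C

77.4°C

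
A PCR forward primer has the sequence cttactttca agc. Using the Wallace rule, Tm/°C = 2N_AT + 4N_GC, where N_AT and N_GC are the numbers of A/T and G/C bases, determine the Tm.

Base counts: C=4, A=3, T=5, G=1
A+T = 8, G+C = 5
Tm = 2×8 + 4×5 = 36°C

36°C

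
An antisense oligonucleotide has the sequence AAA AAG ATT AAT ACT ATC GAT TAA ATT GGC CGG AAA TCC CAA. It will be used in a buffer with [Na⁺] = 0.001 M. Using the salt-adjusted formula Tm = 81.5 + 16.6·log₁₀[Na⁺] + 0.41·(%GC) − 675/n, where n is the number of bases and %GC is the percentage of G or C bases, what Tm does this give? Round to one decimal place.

28.3°C

Length n = 42. Scanning the sequence gives A=19, T=10, C=7, G=6.
G+C = 13, so %GC = 13/42 × 100 = 30.952%
Salt term: 16.6 × (-3) = -49.8
GC term: 0.41 × 30.952 = 12.69; length term: −675/42 = −16.071
Tm = 81.5 + (-49.8) + 12.69 − 16.071 = 28.319 → 28.3°C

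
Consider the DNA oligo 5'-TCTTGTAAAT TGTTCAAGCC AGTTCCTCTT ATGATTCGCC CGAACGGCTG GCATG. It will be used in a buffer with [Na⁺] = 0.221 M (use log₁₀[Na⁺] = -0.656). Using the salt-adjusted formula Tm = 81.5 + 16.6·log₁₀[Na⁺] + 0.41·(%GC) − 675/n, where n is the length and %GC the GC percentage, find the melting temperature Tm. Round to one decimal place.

Length n = 55. T=18, G=12, C=14, A=11
G+C = 26, so %GC = 26/55 × 100 = 47.273%
Salt term: 16.6 × (-0.656) = -10.89
GC term: 0.41 × 47.273 = 19.382; length term: −675/55 = −12.273
Tm = 81.5 + (-10.89) + 19.382 − 12.273 = 77.719 → 77.7°C

77.7°C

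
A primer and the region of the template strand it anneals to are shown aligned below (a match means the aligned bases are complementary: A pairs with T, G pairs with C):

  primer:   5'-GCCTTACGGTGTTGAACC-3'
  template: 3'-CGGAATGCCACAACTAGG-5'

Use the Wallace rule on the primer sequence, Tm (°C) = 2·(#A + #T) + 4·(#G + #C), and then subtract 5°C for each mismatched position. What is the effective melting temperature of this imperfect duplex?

Primer base counts: A=3, T=5, G=5, C=5 → A+T=8, G+C=10
Perfect-match Tm = 2(8) + 4(10) = 16 + 40 = 56°C
Mismatches (positions where the bases are not complementary): 1 (at position 16)
Effective Tm = 56 − 1×5 = 56 − 5 = 51°C

51°C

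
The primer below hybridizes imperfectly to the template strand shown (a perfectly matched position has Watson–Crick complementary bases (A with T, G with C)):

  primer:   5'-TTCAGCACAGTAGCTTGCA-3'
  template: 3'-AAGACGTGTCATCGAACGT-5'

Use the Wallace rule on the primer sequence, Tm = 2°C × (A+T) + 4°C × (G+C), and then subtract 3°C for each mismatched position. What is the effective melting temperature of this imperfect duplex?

Primer base counts: A=5, T=5, G=4, C=5 → A+T=10, G+C=9
Perfect-match Tm = 2(10) + 4(9) = 20 + 36 = 56°C
Mismatches (positions where the bases are not complementary): 1 (at position 4)
Effective Tm = 56 − 1×3 = 56 − 3 = 53°C

53°C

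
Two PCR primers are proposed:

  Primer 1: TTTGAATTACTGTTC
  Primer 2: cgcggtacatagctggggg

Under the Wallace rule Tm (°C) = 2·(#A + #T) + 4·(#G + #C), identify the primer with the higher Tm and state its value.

Primer 2, 64°C

Primer 1: A+T=11, G+C=4 → Tm = 2(11)+4(4) = 38°C
Primer 2: A+T=6, G+C=13 → Tm = 2(6)+4(13) = 64°C
38°C vs 64°C → primer 2 is higher.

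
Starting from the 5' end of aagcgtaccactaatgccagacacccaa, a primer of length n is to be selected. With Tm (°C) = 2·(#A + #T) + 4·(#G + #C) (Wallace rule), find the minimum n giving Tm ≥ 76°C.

n = 25

First 24 bases: AAGCGTACCACTAATGCCAGACAC → Tm = 72°C (< 76°C)
First 25 bases: AAGCGTACCACTAATGCCAGACACC → Tm = 76°C (≥ 76°C)
Since every base adds ≥2°C, Tm only increases with n, so the threshold is first crossed at n = 25.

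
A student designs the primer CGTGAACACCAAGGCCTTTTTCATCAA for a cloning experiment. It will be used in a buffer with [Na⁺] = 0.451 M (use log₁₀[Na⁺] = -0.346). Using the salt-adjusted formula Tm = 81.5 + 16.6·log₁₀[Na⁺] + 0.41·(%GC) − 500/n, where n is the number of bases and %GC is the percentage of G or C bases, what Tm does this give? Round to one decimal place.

75.5°C

Length n = 27. T=7, C=8, A=8, G=4
G+C = 12, so %GC = 12/27 × 100 = 44.444%
Salt term: 16.6 × (-0.346) = -5.744
GC term: 0.41 × 44.444 = 18.222; length term: −500/27 = −18.519
Tm = 81.5 + (-5.744) + 18.222 − 18.519 = 75.459 → 75.5°C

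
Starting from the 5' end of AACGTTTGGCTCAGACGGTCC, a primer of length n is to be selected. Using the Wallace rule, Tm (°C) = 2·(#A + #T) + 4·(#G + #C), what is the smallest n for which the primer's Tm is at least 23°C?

n = 9

First 8 bases: AACGTTTG → Tm = 22°C (< 23°C)
First 9 bases: AACGTTTGG → Tm = 26°C (≥ 23°C)
Each additional base adds 2°C (A/T) or 4°C (G/C), so Tm is non-decreasing in n; n = 9 is the first length to reach 23°C.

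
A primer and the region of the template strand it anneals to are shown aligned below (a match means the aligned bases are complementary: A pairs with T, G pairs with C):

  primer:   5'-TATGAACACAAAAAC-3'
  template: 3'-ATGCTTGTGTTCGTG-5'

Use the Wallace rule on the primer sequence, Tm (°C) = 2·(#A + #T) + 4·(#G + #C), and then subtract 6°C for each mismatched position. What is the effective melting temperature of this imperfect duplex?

20°C

Primer base counts: A=9, T=2, G=1, C=3 → A+T=11, G+C=4
Perfect-match Tm = 2(11) + 4(4) = 22 + 16 = 38°C
Mismatches (positions where the bases are not complementary): 3 (at positions 3, 12, 13)
Effective Tm = 38 − 3×6 = 38 − 18 = 20°C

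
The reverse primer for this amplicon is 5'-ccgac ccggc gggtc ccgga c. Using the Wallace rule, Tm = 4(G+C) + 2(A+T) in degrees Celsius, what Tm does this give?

78°C

C=10, G=8, A=2, T=1
So N_AT = 3 and N_GC = 18.
Tm = 2×3 + 4×18 = 78°C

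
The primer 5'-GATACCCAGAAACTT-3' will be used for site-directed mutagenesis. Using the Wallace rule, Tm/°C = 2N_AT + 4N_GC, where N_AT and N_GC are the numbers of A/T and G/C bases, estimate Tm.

42°C

Base counts: C=4, T=3, G=2, A=6
AT pairs contribute 9, GC pairs contribute 6.
Tm = 2×9 + 4×6 = 42°C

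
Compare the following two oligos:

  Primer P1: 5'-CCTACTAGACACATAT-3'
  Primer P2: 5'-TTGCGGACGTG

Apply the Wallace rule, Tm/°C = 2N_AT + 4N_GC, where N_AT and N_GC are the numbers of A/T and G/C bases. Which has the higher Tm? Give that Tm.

Primer P1: A+T=10, G+C=6 → Tm = 2(10)+4(6) = 44°C
Primer P2: A+T=4, G+C=7 → Tm = 2(4)+4(7) = 36°C
44°C vs 36°C → primer P1 is higher.

Primer P1, 44°C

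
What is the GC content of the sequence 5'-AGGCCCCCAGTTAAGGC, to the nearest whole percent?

65%

G=5, C=6, T=2, A=4
G+C = 5 + 6 = 11 out of 17 bases
%GC = 11/17 × 100 = 64.71% ≈ 65%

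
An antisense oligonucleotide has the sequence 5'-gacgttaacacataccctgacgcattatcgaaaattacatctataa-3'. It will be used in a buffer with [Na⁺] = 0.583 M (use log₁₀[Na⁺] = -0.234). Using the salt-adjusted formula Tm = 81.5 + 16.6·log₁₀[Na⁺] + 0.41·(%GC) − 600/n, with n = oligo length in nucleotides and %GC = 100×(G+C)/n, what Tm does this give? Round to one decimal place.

Length n = 46. Scanning the sequence gives A=18, C=11, G=5, T=12.
G+C = 16, so %GC = 16/46 × 100 = 34.783%
Salt term: 16.6 × (-0.234) = -3.884
GC term: 0.41 × 34.783 = 14.261; length term: −600/46 = −13.043
Tm = 81.5 + (-3.884) + 14.261 − 13.043 = 78.834 → 78.8°C

78.8°C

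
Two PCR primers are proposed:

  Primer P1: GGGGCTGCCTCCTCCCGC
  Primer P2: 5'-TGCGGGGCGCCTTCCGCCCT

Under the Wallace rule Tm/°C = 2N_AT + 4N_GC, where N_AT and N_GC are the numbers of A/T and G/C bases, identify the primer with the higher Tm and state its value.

Primer P2, 72°C

Primer P1: A+T=3, G+C=15 → Tm = 2(3)+4(15) = 66°C
Primer P2: A+T=4, G+C=16 → Tm = 2(4)+4(16) = 72°C
66°C vs 72°C → primer P2 is higher.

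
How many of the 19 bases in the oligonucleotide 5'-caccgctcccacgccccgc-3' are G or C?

Base counts: A=2, C=13, T=1, G=3
G+C = 3 + 13 = 16

16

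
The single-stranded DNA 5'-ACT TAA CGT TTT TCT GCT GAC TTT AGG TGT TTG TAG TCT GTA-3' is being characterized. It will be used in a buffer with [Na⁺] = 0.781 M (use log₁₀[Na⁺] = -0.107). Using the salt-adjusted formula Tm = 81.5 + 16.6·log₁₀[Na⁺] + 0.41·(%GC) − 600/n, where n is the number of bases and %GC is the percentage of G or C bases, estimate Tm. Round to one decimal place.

80.1°C

Length n = 42. Scanning the sequence gives G=9, A=7, C=6, T=20.
G+C = 15, so %GC = 15/42 × 100 = 35.714%
Salt term: 16.6 × (-0.107) = -1.776
GC term: 0.41 × 35.714 = 14.643; length term: −600/42 = −14.286
Tm = 81.5 + (-1.776) + 14.643 − 14.286 = 80.081 → 80.1°C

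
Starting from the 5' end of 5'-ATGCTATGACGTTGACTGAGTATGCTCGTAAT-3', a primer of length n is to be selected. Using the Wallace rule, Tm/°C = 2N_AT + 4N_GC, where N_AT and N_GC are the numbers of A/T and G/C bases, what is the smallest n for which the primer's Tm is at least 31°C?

n = 11

First 10 bases: ATGCTATGAC → Tm = 28°C (< 31°C)
First 11 bases: ATGCTATGACG → Tm = 32°C (≥ 31°C)
Each additional base adds 2°C (A/T) or 4°C (G/C), so Tm is non-decreasing in n; n = 11 is the first length to reach 31°C.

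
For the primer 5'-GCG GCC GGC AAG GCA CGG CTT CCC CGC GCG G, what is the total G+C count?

26

Counting bases: A=3, G=13, T=2, C=13
G+C = 13 + 13 = 26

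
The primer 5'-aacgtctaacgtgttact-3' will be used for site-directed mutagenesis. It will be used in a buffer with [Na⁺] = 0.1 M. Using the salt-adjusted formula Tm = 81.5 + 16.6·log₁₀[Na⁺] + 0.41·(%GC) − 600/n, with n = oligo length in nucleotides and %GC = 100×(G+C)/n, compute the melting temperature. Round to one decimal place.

47.5°C

Length n = 18. G=3, T=6, C=4, A=5
G+C = 7, so %GC = 7/18 × 100 = 38.889%
Salt term: 16.6 × (-1) = -16.6
GC term: 0.41 × 38.889 = 15.944; length term: −600/18 = −33.333
Tm = 81.5 + (-16.6) + 15.944 − 33.333 = 47.511 → 47.5°C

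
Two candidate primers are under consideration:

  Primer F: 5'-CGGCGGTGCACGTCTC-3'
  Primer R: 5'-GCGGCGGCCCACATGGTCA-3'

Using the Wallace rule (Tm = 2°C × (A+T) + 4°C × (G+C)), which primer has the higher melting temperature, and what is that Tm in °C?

Primer R, 66°C

Primer F: A+T=4, G+C=12 → Tm = 2(4)+4(12) = 56°C
Primer R: A+T=5, G+C=14 → Tm = 2(5)+4(14) = 66°C
56°C vs 66°C → primer R is higher.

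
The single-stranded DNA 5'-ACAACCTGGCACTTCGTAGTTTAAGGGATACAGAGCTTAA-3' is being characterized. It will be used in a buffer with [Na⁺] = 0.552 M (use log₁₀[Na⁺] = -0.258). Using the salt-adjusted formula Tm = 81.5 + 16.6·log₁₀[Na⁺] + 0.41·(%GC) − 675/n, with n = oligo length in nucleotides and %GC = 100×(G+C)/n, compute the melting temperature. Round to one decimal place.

77.8°C

Length n = 40. Scanning the sequence gives A=13, C=8, T=10, G=9.
G+C = 17, so %GC = 17/40 × 100 = 42.5%
Salt term: 16.6 × (-0.258) = -4.283
GC term: 0.41 × 42.5 = 17.425; length term: −675/40 = −16.875
Tm = 81.5 + (-4.283) + 17.425 − 16.875 = 77.767 → 77.8°C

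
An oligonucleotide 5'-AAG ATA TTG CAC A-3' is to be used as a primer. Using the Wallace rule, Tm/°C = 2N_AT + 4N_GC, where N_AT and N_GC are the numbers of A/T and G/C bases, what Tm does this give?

Counting bases: A=6, C=2, T=3, G=2
A+T = 9, G+C = 4
Tm = 2(9) + 4(4) = 18 + 16 = 34°C

34°C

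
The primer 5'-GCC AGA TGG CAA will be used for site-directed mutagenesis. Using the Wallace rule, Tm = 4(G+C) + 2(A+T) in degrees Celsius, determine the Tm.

Scanning the sequence gives G=4, T=1, C=3, A=4.
A+T = 5, G+C = 7
Tm = 4·7 + 2·5 = 28 + 10 = 38°C

38°C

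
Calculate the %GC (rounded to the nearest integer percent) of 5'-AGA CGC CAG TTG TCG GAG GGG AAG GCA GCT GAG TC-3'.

G=15, C=7, T=5, A=8
G+C = 15 + 7 = 22 out of 35 bases
%GC = 22/35 × 100 = 62.86% ≈ 63%

63%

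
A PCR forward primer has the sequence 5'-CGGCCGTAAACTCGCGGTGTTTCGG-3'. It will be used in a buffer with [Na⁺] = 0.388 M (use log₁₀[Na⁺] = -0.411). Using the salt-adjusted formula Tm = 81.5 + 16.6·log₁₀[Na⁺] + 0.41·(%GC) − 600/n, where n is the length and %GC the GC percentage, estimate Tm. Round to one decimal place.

Length n = 25. A=3, C=7, G=9, T=6
G+C = 16, so %GC = 16/25 × 100 = 64%
Salt term: 16.6 × (-0.411) = -6.823
GC term: 0.41 × 64 = 26.24; length term: −600/25 = −24
Tm = 81.5 + (-6.823) + 26.24 − 24 = 76.917 → 76.9°C

76.9°C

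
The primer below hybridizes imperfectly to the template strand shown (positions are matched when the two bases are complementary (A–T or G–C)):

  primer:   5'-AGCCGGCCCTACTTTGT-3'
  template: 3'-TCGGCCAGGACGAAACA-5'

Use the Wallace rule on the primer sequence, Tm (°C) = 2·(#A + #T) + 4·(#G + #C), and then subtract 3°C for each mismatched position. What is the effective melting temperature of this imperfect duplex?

Primer base counts: A=2, T=5, G=4, C=6 → A+T=7, G+C=10
Perfect-match Tm = 2(7) + 4(10) = 14 + 40 = 54°C
Mismatches (positions where the bases are not complementary): 2 (at positions 7, 11)
Effective Tm = 54 − 2×3 = 54 − 6 = 48°C

48°C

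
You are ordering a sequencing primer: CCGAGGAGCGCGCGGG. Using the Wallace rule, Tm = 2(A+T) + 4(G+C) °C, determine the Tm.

60°C

G=9, A=2, C=5, T=0
AT pairs contribute 2, GC pairs contribute 14.
Tm = 4·14 + 2·2 = 56 + 4 = 60°C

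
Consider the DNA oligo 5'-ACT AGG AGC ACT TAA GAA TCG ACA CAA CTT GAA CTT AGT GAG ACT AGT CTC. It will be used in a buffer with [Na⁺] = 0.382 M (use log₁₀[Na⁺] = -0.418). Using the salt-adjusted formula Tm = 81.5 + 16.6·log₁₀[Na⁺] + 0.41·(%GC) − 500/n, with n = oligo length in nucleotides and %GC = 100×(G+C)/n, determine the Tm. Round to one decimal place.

81.6°C

Length n = 51. Scanning the sequence gives C=11, G=10, T=12, A=18.
G+C = 21, so %GC = 21/51 × 100 = 41.176%
Salt term: 16.6 × (-0.418) = -6.939
GC term: 0.41 × 41.176 = 16.882; length term: −500/51 = −9.804
Tm = 81.5 + (-6.939) + 16.882 − 9.804 = 81.639 → 81.6°C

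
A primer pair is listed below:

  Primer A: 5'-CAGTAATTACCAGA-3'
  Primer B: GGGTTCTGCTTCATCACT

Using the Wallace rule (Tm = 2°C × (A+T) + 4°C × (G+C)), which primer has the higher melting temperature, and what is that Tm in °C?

Primer B, 54°C

Primer A: A+T=9, G+C=5 → Tm = 2(9)+4(5) = 38°C
Primer B: A+T=9, G+C=9 → Tm = 2(9)+4(9) = 54°C
38°C vs 54°C → primer B is higher.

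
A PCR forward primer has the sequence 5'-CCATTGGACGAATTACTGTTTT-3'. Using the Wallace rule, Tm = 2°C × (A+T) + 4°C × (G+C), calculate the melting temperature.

60°C

Scanning the sequence gives C=4, G=4, T=9, A=5.
A+T = 14, G+C = 8
Tm = 4·8 + 2·14 = 32 + 28 = 60°C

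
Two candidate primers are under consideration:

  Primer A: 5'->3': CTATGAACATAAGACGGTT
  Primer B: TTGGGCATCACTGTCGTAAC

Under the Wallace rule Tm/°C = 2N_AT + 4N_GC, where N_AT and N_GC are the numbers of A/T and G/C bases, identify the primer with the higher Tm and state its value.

Primer B, 60°C

Primer A: A+T=12, G+C=7 → Tm = 2(12)+4(7) = 52°C
Primer B: A+T=10, G+C=10 → Tm = 2(10)+4(10) = 60°C
52°C vs 60°C → primer B is higher.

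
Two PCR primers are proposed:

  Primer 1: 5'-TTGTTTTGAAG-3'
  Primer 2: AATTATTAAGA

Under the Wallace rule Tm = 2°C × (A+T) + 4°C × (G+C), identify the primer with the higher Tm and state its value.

Primer 1, 28°C

Primer 1: A+T=8, G+C=3 → Tm = 2(8)+4(3) = 28°C
Primer 2: A+T=10, G+C=1 → Tm = 2(10)+4(1) = 24°C
28°C vs 24°C → primer 1 is higher.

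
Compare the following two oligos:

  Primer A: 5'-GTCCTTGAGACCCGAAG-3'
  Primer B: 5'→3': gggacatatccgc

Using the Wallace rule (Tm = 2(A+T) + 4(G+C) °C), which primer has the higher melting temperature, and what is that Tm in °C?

Primer A, 54°C

Primer A: A+T=7, G+C=10 → Tm = 2(7)+4(10) = 54°C
Primer B: A+T=5, G+C=8 → Tm = 2(5)+4(8) = 42°C
54°C vs 42°C → primer A is higher.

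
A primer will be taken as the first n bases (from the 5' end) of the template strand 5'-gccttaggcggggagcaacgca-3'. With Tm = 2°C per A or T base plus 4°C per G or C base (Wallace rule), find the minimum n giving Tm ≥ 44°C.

n = 13

First 12 bases: GCCTTAGGCGGG → Tm = 42°C (< 44°C)
First 13 bases: GCCTTAGGCGGGG → Tm = 46°C (≥ 44°C)
Since every base adds ≥2°C, Tm only increases with n, so the threshold is first crossed at n = 13.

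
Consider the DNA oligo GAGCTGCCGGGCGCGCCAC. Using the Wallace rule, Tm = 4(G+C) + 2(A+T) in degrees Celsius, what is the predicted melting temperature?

70°C

Scanning the sequence gives G=8, A=2, C=8, T=1.
A+T = 3, G+C = 16
Tm = 2(3) + 4(16) = 6 + 64 = 70°C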